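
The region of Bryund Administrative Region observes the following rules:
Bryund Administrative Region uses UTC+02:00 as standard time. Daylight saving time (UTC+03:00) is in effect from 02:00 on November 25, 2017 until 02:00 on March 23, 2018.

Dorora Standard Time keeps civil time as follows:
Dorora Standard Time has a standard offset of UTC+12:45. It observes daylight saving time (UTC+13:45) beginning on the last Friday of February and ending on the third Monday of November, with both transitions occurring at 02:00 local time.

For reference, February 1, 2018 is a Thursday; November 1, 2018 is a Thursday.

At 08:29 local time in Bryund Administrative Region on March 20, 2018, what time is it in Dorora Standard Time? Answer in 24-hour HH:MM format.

Daylight saving runs 25 November 2017 – 23 March 2018; March 20, 2018 is inside that window, so Bryund Administrative Region is at UTC+03:00.
08:29 Bryund Administrative Region − 3h = 05:29 UTC.
1 February 2018 is a Thursday, so Fridays fall on 2, 9, 16, 23; the last is February 23.
1 November 2018 is a Thursday, so the first Monday is November 5 and the third is November 19.
At the standard offset (UTC+12:45), 05:29 UTC + 12h45m = 18:14 Dorora Standard Time standard time.
The standard-time date in Dorora Standard Time, March 20, 2018, lies within the daylight-saving period (23 February – 19 November), so Dorora Standard Time is on daylight time, UTC+13:45.
05:29 UTC + 13h45m = 19:14 Dorora Standard Time.

19:14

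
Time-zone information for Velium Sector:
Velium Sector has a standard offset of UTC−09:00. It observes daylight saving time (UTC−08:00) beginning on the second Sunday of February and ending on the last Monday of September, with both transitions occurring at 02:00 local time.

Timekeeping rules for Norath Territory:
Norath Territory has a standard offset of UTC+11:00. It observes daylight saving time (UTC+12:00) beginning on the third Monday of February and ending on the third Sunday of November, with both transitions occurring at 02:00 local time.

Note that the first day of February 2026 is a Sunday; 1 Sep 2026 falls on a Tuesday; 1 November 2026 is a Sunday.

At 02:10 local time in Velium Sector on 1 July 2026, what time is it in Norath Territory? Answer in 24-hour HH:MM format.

22:10

1 February 2026 is a Sunday, so the first Sunday is February 1 and the second is February 8.
1 September 2026 is a Tuesday, so Mondays fall on 7, 14, 21, 28; the last is September 28.
1 July 2026 lies within the daylight-saving period (8 February – 28 September), so Velium Sector is on daylight time, UTC−08:00.
02:10 Velium Sector + 8h = 10:10 UTC.
1 February 2026 is a Sunday, so the first Monday is February 2 and the third is February 16.
1 November 2026 is a Sunday, so the first Sunday is November 1 and the third is November 15.
At the standard offset (UTC+11:00), 10:10 UTC + 11h = 21:10 Norath Territory standard time.
The standard-time date in Norath Territory, 1 July 2026, falls between 16 February and 15 November, so daylight saving is in effect and Norath Territory is at UTC+12:00.
10:10 UTC + 12h = 22:10 Norath Territory.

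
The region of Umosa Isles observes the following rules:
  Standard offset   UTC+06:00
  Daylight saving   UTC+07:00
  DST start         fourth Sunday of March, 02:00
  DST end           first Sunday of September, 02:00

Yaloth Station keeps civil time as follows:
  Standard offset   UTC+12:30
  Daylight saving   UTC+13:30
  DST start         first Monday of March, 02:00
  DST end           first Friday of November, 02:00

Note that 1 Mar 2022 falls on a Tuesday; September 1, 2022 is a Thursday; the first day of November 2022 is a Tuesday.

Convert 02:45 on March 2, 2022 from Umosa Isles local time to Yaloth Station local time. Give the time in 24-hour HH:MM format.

1 March 2022 is a Tuesday, so the first Sunday is March 6 and the fourth is March 27.
1 September 2022 is a Thursday, so the first Sunday is September 4.
March 2, 2022 is outside the daylight-saving period (27 March – 4 September), so Umosa Isles is on standard time, UTC+06:00.
02:45 Umosa Isles − 6h = 20:45 UTC (rolling into the previous day, 1 March 2022).
1 March 2022 is a Tuesday, so the first Monday is March 7.
1 November 2022 is a Tuesday, so the first Friday is November 4.
At the standard offset (UTC+12:30), 20:45 UTC + 12h30m = 09:15 Yaloth Station standard time (rolling into the next day, 2 March 2022).
The standard-time date in Yaloth Station, March 2, 2022, is outside the daylight-saving period (7 March – 4 November), so Yaloth Station is on standard time, UTC+12:30.
20:45 UTC + 12h30m = 09:15 Yaloth Station (rolling into the next day, 2 March 2022).

09:15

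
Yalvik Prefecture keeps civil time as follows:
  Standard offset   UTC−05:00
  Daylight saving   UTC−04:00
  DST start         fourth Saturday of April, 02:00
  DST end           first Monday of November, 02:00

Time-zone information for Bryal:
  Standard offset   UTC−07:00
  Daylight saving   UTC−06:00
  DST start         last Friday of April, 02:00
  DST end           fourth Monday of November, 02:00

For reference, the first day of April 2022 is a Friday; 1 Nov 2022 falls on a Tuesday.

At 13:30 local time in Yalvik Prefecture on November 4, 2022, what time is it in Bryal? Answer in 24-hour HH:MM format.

1 April 2022 is a Friday, so the first Saturday is April 2 and the fourth is April 23.
1 November 2022 is a Tuesday, so the first Monday is November 7.
November 4, 2022 falls between 23 April and 7 November, so daylight saving is in effect and Yalvik Prefecture is at UTC−04:00.
13:30 Yalvik Prefecture + 4h = 17:30 UTC.
1 April 2022 is a Friday, so Fridays fall on 1, 8, 15, 22, 29; the last is April 29.
1 November 2022 is a Tuesday, so the first Monday is November 7 and the fourth is November 28.
At the standard offset (UTC−07:00), 17:30 UTC − 7h = 10:30 Bryal standard time.
The standard-time date in Bryal, November 4, 2022, falls between 29 April and 28 November, so daylight saving is in effect and Bryal is at UTC−06:00.
17:30 UTC − 6h = 11:30 Bryal.

11:30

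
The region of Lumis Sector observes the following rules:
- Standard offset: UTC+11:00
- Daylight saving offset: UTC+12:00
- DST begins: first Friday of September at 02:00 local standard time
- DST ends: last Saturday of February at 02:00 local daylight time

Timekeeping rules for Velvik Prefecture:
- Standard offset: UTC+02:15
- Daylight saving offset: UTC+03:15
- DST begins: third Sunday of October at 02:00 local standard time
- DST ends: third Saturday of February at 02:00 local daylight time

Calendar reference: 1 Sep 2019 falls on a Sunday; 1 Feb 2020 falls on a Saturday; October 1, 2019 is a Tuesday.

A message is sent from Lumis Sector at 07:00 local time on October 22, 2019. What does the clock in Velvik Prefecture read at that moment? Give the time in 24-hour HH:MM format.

1 September 2019 is a Sunday, so the first Friday is September 6.
1 February 2020 is a Saturday, so Saturdays fall on 1, 8, 15, 22, 29; the last is February 29.
Daylight saving runs 6 September 2019 – 29 February 2020; October 22, 2019 is inside that window, so Lumis Sector is at UTC+12:00.
07:00 Lumis Sector − 12h = 19:00 UTC (rolling into the previous day, 21 October 2019).
1 October 2019 is a Tuesday, so the first Sunday is October 6 and the third is October 20.
1 February 2020 is a Saturday, so the first Saturday is February 1 and the third is February 15.
At the standard offset (UTC+02:15), 19:00 UTC + 2h15m = 21:15 Velvik Prefecture standard time.
The standard-time date in Velvik Prefecture, October 21, 2019, lies within the daylight-saving period (20 October 2019 – 15 February 2020), so Velvik Prefecture is on daylight time, UTC+03:15.
19:00 UTC + 3h15m = 22:15 Velvik Prefecture.

22:15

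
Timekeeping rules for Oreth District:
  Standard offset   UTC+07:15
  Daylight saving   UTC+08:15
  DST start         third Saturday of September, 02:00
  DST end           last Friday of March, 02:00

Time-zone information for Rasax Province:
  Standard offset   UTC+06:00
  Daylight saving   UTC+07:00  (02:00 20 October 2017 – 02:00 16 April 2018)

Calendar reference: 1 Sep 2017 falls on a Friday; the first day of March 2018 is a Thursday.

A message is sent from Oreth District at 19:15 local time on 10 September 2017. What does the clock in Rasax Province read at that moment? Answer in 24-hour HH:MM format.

18:00

1 September 2017 is a Friday, so the first Saturday is September 2 and the third is September 16.
1 March 2018 is a Thursday, so Fridays fall on 2, 9, 16, 23, 30; the last is March 30.
Daylight saving runs 16 September 2017 – 30 March 2018; 10 September 2017 is outside that window, so Oreth District is on standard time at UTC+07:15.
19:15 Oreth District − 7h15m = 12:00 UTC.
At the standard offset (UTC+06:00), 12:00 UTC + 6h = 18:00 Rasax Province standard time.
Daylight saving runs 20 October 2017 – 16 April 2018; the standard-time date in Rasax Province, 10 September 2017, is outside that window, so Rasax Province is on standard time at UTC+06:00.
12:00 UTC + 6h = 18:00 Rasax Province.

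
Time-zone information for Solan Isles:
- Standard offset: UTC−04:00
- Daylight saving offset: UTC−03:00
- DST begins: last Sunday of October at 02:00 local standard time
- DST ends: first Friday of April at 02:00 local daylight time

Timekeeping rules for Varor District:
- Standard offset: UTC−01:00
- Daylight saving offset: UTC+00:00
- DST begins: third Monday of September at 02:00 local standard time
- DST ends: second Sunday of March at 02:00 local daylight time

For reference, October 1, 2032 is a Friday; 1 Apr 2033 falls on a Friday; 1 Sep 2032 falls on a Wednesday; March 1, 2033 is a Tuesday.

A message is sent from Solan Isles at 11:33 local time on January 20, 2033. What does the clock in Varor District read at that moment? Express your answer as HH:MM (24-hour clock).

14:33

1 October 2032 is a Friday, so Sundays fall on 3, 10, 17, 24, 31; the last is October 31.
1 April 2033 is a Friday, so the first Friday is April 1.
Daylight saving runs 31 October 2032 – 1 April 2033; January 20, 2033 is inside that window, so Solan Isles is at UTC−03:00.
11:33 Solan Isles + 3h = 14:33 UTC.
1 September 2032 is a Wednesday, so the first Monday is September 6 and the third is September 20.
1 March 2033 is a Tuesday, so the first Sunday is March 6 and the second is March 13.
At the standard offset (UTC−01:00), 14:33 UTC − 1h = 13:33 Varor District standard time.
The standard-time date in Varor District, January 20, 2033, lies within the daylight-saving period (20 September 2032 – 13 March 2033), so Varor District is on daylight time, UTC+00:00.
14:33 UTC + 0h = 14:33 Varor District.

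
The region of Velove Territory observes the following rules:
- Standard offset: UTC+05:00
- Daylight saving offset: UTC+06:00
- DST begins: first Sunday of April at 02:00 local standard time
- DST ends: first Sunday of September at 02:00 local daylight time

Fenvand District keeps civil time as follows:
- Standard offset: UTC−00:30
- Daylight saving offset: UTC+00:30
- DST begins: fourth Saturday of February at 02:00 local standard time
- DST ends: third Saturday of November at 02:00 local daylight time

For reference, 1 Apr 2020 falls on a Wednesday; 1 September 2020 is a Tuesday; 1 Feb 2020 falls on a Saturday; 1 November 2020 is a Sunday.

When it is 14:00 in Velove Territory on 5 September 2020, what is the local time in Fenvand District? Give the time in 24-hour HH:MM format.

1 April 2020 is a Wednesday, so the first Sunday is April 5.
1 September 2020 is a Tuesday, so the first Sunday is September 6.
5 September 2020 falls between 5 April and 6 September, so daylight saving is in effect and Velove Territory is at UTC+06:00.
14:00 Velove Territory − 6h = 08:00 UTC.
1 February 2020 is a Saturday, so the first Saturday is February 1 and the fourth is February 22.
1 November 2020 is a Sunday, so the first Saturday is November 7 and the third is November 21.
At the standard offset (UTC−00:30), 08:00 UTC − 0h30m = 07:30 Fenvand District standard time.
The standard-time date in Fenvand District, 5 September 2020, lies within the daylight-saving period (22 February – 21 November), so Fenvand District is on daylight time, UTC+00:30.
08:00 UTC + 0h30m = 08:30 Fenvand District.

08:30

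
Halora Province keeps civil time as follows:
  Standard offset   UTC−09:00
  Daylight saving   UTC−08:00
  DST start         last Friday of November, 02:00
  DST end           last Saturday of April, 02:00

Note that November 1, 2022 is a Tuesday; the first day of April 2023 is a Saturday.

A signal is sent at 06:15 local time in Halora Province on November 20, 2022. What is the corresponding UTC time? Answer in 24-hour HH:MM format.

1 November 2022 is a Tuesday, so Fridays fall on 4, 11, 18, 25; the last is November 25.
1 April 2023 is a Saturday, so Saturdays fall on 1, 8, 15, 22, 29; the last is April 29.
November 20, 2022 is outside the daylight-saving period (25 November 2022 – 29 April 2023), so Halora Province is on standard time, UTC−09:00.
06:15 local + 9h = 15:15 UTC.

15:15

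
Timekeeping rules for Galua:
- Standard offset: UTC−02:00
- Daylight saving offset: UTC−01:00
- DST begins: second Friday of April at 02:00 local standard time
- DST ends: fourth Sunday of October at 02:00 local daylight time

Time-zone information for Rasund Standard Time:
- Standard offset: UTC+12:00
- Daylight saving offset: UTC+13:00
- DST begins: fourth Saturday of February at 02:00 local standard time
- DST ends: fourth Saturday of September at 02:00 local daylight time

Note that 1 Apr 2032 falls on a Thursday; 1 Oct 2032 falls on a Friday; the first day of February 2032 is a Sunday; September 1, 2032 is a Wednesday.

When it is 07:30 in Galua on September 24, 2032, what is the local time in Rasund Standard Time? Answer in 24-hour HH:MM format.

21:30

1 April 2032 is a Thursday, so the first Friday is April 2 and the second is April 9.
1 October 2032 is a Friday, so the first Sunday is October 3 and the fourth is October 24.
Daylight saving runs 9 April – 24 October; September 24, 2032 is inside that window, so Galua is at UTC−01:00.
07:30 Galua + 1h = 08:30 UTC.
1 February 2032 is a Sunday, so the first Saturday is February 7 and the fourth is February 28.
1 September 2032 is a Wednesday, so the first Saturday is September 4 and the fourth is September 25.
At the standard offset (UTC+12:00), 08:30 UTC + 12h = 20:30 Rasund Standard Time standard time.
The standard-time date in Rasund Standard Time, September 24, 2032, lies within the daylight-saving period (28 February – 25 September), so Rasund Standard Time is on daylight time, UTC+13:00.
08:30 UTC + 13h = 21:30 Rasund Standard Time.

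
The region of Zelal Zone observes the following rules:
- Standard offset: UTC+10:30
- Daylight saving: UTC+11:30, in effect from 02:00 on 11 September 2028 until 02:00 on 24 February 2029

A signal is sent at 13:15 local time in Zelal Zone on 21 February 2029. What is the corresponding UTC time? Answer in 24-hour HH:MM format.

01:45

21 February 2029 falls between 11 September 2028 and 24 February 2029, so daylight saving is in effect and Zelal Zone is at UTC+11:30.
13:15 local − 11h30m = 01:45 UTC.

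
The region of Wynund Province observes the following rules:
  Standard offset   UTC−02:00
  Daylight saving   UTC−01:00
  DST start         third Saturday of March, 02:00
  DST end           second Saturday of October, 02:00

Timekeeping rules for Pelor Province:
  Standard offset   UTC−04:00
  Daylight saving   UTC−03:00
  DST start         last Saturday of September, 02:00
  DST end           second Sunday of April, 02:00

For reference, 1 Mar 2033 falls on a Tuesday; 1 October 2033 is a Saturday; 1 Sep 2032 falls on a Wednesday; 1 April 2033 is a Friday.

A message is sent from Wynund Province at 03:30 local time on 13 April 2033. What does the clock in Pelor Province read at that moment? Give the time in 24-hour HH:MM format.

1 March 2033 is a Tuesday, so the first Saturday is March 5 and the third is March 19.
1 October 2033 is a Saturday, so the first Saturday is October 1 and the second is October 8.
Daylight saving runs 19 March – 8 October; 13 April 2033 is inside that window, so Wynund Province is at UTC−01:00.
03:30 Wynund Province + 1h = 04:30 UTC.
1 September 2032 is a Wednesday, so Saturdays fall on 4, 11, 18, 25; the last is September 25.
1 April 2033 is a Friday, so the first Sunday is April 3 and the second is April 10.
At the standard offset (UTC−04:00), 04:30 UTC − 4h = 00:30 Pelor Province standard time.
Daylight saving runs 25 September 2032 – 10 April 2033; the standard-time date in Pelor Province, 13 April 2033, is outside that window, so Pelor Province is on standard time at UTC−04:00.
04:30 UTC − 4h = 00:30 Pelor Province.

00:30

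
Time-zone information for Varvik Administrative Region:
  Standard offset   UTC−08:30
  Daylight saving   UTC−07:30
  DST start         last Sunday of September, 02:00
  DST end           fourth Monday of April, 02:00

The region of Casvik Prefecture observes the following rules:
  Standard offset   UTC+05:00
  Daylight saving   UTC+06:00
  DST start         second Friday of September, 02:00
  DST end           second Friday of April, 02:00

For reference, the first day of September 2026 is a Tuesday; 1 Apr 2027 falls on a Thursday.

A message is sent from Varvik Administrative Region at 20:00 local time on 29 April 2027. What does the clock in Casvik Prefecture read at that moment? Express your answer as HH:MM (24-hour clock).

09:30

1 September 2026 is a Tuesday, so Sundays fall on 6, 13, 20, 27; the last is September 27.
1 April 2027 is a Thursday, so the first Monday is April 5 and the fourth is April 26.
Daylight saving runs 27 September 2026 – 26 April 2027; 29 April 2027 is outside that window, so Varvik Administrative Region is on standard time at UTC−08:30.
20:00 Varvik Administrative Region + 8h30m = 04:30 UTC (rolling into the next day, 30 April 2027).
1 September 2026 is a Tuesday, so the first Friday is September 4 and the second is September 11.
1 April 2027 is a Thursday, so the first Friday is April 2 and the second is April 9.
At the standard offset (UTC+05:00), 04:30 UTC + 5h = 09:30 Casvik Prefecture standard time.
The standard-time date in Casvik Prefecture, 30 April 2027, does not fall between 11 September 2026 and 9 April 2027, so daylight saving is not in effect and Casvik Prefecture is at UTC+05:00.
04:30 UTC + 5h = 09:30 Casvik Prefecture.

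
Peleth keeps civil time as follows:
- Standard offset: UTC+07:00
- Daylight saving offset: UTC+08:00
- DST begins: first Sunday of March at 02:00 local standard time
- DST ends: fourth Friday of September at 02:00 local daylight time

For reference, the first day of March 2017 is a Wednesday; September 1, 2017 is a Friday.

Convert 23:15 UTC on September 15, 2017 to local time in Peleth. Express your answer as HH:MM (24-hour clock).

07:15

1 March 2017 is a Wednesday, so the first Sunday is March 5.
1 September 2017 is a Friday, so the first Friday is September 1 and the fourth is September 22.
At the standard offset (UTC+07:00), 23:15 UTC + 7h = 06:15 Peleth standard time (rolling into the next day, 16 September 2017).
Daylight saving runs 5 March – 22 September; the standard-time date in Peleth, September 16, 2017, is inside that window, so Peleth is at UTC+08:00.
23:15 UTC + 8h = 07:15 local (rolling into the next day, 16 September 2017).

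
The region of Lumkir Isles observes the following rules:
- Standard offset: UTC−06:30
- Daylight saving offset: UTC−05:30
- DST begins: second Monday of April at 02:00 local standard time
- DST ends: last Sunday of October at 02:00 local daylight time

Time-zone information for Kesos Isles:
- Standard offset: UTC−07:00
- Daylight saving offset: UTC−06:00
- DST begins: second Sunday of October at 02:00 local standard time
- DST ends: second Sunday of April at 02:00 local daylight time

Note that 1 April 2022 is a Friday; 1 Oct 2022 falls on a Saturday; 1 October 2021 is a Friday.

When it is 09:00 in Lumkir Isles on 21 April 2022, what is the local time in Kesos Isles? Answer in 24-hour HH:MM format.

07:30

1 April 2022 is a Friday, so the first Monday is April 4 and the second is April 11.
1 October 2022 is a Saturday, so Sundays fall on 2, 9, 16, 23, 30; the last is October 30.
21 April 2022 lies within the daylight-saving period (11 April – 30 October), so Lumkir Isles is on daylight time, UTC−05:30.
09:00 Lumkir Isles + 5h30m = 14:30 UTC.
1 October 2021 is a Friday, so the first Sunday is October 3 and the second is October 10.
1 April 2022 is a Friday, so the first Sunday is April 3 and the second is April 10.
At the standard offset (UTC−07:00), 14:30 UTC − 7h = 07:30 Kesos Isles standard time.
The standard-time date in Kesos Isles, 21 April 2022, is outside the daylight-saving period (10 October 2021 – 10 April 2022), so Kesos Isles is on standard time, UTC−07:00.
14:30 UTC − 7h = 07:30 Kesos Isles.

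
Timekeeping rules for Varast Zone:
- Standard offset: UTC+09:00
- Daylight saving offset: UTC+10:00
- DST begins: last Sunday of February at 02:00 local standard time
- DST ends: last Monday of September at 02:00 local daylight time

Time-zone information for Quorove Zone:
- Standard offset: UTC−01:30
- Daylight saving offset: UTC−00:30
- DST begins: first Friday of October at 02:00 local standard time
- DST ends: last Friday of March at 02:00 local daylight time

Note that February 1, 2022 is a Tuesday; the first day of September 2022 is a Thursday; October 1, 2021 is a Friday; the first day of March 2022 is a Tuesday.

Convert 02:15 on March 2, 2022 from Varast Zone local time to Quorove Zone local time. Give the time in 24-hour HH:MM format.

1 February 2022 is a Tuesday, so Sundays fall on 6, 13, 20, 27; the last is February 27.
1 September 2022 is a Thursday, so Mondays fall on 5, 12, 19, 26; the last is September 26.
Daylight saving runs 27 February – 26 September; March 2, 2022 is inside that window, so Varast Zone is at UTC+10:00.
02:15 Varast Zone − 10h = 16:15 UTC (rolling into the previous day, 1 March 2022).
1 October 2021 is a Friday, so the first Friday is October 1.
1 March 2022 is a Tuesday, so Fridays fall on 4, 11, 18, 25; the last is March 25.
At the standard offset (UTC−01:30), 16:15 UTC − 1h30m = 14:45 Quorove Zone standard time.
The standard-time date in Quorove Zone, March 1, 2022, falls between 1 October 2021 and 25 March 2022, so daylight saving is in effect and Quorove Zone is at UTC−00:30.
16:15 UTC − 0h30m = 15:45 Quorove Zone.

15:45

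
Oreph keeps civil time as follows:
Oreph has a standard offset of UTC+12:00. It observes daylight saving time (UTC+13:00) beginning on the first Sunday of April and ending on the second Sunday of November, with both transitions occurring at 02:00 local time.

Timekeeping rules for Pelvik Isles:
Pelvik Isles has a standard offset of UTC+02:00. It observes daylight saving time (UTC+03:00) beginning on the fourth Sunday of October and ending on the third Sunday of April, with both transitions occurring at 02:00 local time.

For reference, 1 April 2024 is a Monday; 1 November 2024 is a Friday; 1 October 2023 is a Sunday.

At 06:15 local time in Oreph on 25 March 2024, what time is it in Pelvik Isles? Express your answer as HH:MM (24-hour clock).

21:15

1 April 2024 is a Monday, so the first Sunday is April 7.
1 November 2024 is a Friday, so the first Sunday is November 3 and the second is November 10.
25 March 2024 does not fall between 7 April and 10 November, so daylight saving is not in effect and Oreph is at UTC+12:00.
06:15 Oreph − 12h = 18:15 UTC (rolling into the previous day, 24 March 2024).
1 October 2023 is a Sunday, so the first Sunday is October 1 and the fourth is October 22.
1 April 2024 is a Monday, so the first Sunday is April 7 and the third is April 21.
At the standard offset (UTC+02:00), 18:15 UTC + 2h = 20:15 Pelvik Isles standard time.
The standard-time date in Pelvik Isles, 24 March 2024, falls between 22 October 2023 and 21 April 2024, so daylight saving is in effect and Pelvik Isles is at UTC+03:00.
18:15 UTC + 3h = 21:15 Pelvik Isles.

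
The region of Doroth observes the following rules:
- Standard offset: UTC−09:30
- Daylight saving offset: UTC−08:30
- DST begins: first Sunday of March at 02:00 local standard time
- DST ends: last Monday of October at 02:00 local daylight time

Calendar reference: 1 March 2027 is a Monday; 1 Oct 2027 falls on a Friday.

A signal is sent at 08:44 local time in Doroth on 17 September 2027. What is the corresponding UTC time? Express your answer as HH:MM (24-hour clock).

1 March 2027 is a Monday, so the first Sunday is March 7.
1 October 2027 is a Friday, so Mondays fall on 4, 11, 18, 25; the last is October 25.
Daylight saving runs 7 March – 25 October; 17 September 2027 is inside that window, so Doroth is at UTC−08:30.
08:44 local + 8h30m = 17:14 UTC.

17:14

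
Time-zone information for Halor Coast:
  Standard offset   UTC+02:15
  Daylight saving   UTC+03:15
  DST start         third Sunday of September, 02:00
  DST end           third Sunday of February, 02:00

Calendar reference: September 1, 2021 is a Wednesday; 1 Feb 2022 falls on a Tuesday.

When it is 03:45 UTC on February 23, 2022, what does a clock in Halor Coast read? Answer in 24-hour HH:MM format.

1 September 2021 is a Wednesday, so the first Sunday is September 5 and the third is September 19.
1 February 2022 is a Tuesday, so the first Sunday is February 6 and the third is February 20.
At the standard offset (UTC+02:15), 03:45 UTC + 2h15m = 06:00 Halor Coast standard time.
The standard-time date in Halor Coast, February 23, 2022, is outside the daylight-saving period (19 September 2021 – 20 February 2022), so Halor Coast is on standard time, UTC+02:15.
03:45 UTC + 2h15m = 06:00 local.

06:00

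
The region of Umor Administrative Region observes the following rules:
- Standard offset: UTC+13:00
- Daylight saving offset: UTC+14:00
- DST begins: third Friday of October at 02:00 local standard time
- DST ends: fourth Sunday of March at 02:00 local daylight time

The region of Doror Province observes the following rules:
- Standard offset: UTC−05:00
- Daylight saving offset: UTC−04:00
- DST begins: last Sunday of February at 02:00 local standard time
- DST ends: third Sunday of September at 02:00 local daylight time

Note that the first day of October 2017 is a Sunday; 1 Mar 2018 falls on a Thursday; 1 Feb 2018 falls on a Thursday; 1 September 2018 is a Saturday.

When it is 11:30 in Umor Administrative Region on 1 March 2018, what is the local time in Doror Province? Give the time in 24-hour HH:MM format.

1 October 2017 is a Sunday, so the first Friday is October 6 and the third is October 20.
1 March 2018 is a Thursday, so the first Sunday is March 4 and the fourth is March 25.
1 March 2018 falls between 20 October 2017 and 25 March 2018, so daylight saving is in effect and Umor Administrative Region is at UTC+14:00.
11:30 Umor Administrative Region − 14h = 21:30 UTC (rolling into the previous day, 28 February 2018).
1 February 2018 is a Thursday, so Sundays fall on 4, 11, 18, 25; the last is February 25.
1 September 2018 is a Saturday, so the first Sunday is September 2 and the third is September 16.
At the standard offset (UTC−05:00), 21:30 UTC − 5h = 16:30 Doror Province standard time.
Daylight saving runs 25 February – 16 September; the standard-time date in Doror Province, 28 February 2018, is inside that window, so Doror Province is at UTC−04:00.
21:30 UTC − 4h = 17:30 Doror Province.

17:30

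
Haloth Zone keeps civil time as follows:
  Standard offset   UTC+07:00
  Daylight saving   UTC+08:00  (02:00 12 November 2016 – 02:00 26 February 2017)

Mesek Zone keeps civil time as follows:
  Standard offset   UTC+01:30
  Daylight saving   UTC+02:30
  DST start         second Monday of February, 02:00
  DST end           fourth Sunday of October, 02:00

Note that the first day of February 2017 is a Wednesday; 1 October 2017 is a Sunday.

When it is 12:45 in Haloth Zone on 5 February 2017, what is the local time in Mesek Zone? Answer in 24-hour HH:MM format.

5 February 2017 lies within the daylight-saving period (12 November 2016 – 26 February 2017), so Haloth Zone is on daylight time, UTC+08:00.
12:45 Haloth Zone − 8h = 04:45 UTC.
1 February 2017 is a Wednesday, so the first Monday is February 6 and the second is February 13.
1 October 2017 is a Sunday, so the first Sunday is October 1 and the fourth is October 22.
At the standard offset (UTC+01:30), 04:45 UTC + 1h30m = 06:15 Mesek Zone standard time.
The standard-time date in Mesek Zone, 5 February 2017, does not fall between 13 February and 22 October, so daylight saving is not in effect and Mesek Zone is at UTC+01:30.
04:45 UTC + 1h30m = 06:15 Mesek Zone.

06:15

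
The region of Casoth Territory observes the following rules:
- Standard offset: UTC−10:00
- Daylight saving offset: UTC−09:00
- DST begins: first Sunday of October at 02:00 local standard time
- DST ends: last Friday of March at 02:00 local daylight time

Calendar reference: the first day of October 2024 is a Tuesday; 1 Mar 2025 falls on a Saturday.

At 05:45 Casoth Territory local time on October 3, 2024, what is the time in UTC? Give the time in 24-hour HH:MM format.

15:45

1 October 2024 is a Tuesday, so the first Sunday is October 6.
1 March 2025 is a Saturday, so Fridays fall on 7, 14, 21, 28; the last is March 28.
October 3, 2024 is outside the daylight-saving period (6 October 2024 – 28 March 2025), so Casoth Territory is on standard time, UTC−10:00.
05:45 local + 10h = 15:45 UTC.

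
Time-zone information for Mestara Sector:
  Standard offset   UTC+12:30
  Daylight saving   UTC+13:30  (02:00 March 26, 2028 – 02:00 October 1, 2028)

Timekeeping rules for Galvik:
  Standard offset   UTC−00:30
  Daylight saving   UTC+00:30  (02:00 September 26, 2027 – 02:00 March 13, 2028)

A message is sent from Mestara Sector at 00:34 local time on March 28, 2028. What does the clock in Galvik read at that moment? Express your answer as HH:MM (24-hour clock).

March 28, 2028 lies within the daylight-saving period (26 March – 1 October), so Mestara Sector is on daylight time, UTC+13:30.
00:34 Mestara Sector − 13h30m = 11:04 UTC (rolling into the previous day, 27 March 2028).
At the standard offset (UTC−00:30), 11:04 UTC − 0h30m = 10:34 Galvik standard time.
The standard-time date in Galvik, March 27, 2028, does not fall between 26 September 2027 and 13 March 2028, so daylight saving is not in effect and Galvik is at UTC−00:30.
11:04 UTC − 0h30m = 10:34 Galvik.

10:34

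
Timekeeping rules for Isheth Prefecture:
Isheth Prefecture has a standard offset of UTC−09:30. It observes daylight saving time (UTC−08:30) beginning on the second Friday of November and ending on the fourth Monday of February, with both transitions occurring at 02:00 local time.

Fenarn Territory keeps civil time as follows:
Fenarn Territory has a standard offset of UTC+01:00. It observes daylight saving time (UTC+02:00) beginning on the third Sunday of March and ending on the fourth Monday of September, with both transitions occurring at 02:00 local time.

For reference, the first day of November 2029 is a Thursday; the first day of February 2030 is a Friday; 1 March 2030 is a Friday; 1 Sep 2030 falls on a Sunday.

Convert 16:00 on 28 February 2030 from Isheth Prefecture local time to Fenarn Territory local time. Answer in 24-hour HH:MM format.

02:30

1 November 2029 is a Thursday, so the first Friday is November 2 and the second is November 9.
1 February 2030 is a Friday, so the first Monday is February 4 and the fourth is February 25.
Daylight saving runs 9 November 2029 – 25 February 2030; 28 February 2030 is outside that window, so Isheth Prefecture is on standard time at UTC−09:30.
16:00 Isheth Prefecture + 9h30m = 01:30 UTC (rolling into the next day, 1 March 2030).
1 March 2030 is a Friday, so the first Sunday is March 3 and the third is March 17.
1 September 2030 is a Sunday, so the first Monday is September 2 and the fourth is September 23.
At the standard offset (UTC+01:00), 01:30 UTC + 1h = 02:30 Fenarn Territory standard time.
The standard-time date in Fenarn Territory, 1 March 2030, is outside the daylight-saving period (17 March – 23 September), so Fenarn Territory is on standard time, UTC+01:00.
01:30 UTC + 1h = 02:30 Fenarn Territory.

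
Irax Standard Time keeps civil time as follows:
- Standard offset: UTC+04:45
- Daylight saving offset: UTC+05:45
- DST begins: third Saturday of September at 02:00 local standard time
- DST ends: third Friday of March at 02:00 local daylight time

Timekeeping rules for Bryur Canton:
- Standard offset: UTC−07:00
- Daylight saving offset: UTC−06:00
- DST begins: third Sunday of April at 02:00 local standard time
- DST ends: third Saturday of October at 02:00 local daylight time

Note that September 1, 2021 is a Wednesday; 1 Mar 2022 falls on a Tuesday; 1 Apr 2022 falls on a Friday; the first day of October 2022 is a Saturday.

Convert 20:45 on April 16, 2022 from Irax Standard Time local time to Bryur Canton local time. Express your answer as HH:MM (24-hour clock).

09:00

1 September 2021 is a Wednesday, so the first Saturday is September 4 and the third is September 18.
1 March 2022 is a Tuesday, so the first Friday is March 4 and the third is March 18.
Daylight saving runs 18 September 2021 – 18 March 2022; April 16, 2022 is outside that window, so Irax Standard Time is on standard time at UTC+04:45.
20:45 Irax Standard Time − 4h45m = 16:00 UTC.
1 April 2022 is a Friday, so the first Sunday is April 3 and the third is April 17.
1 October 2022 is a Saturday, so the first Saturday is October 1 and the third is October 15.
At the standard offset (UTC−07:00), 16:00 UTC − 7h = 09:00 Bryur Canton standard time.
The standard-time date in Bryur Canton, April 16, 2022, is outside the daylight-saving period (17 April – 15 October), so Bryur Canton is on standard time, UTC−07:00.
16:00 UTC − 7h = 09:00 Bryur Canton.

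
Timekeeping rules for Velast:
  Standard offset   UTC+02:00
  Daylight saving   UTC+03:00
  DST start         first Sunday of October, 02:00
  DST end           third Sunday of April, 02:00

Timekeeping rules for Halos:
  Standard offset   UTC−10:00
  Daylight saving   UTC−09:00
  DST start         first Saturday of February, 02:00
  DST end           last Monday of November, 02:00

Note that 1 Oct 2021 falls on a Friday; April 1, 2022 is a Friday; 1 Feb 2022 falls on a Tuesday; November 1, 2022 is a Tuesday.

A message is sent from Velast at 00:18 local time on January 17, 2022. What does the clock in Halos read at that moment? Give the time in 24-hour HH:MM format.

1 October 2021 is a Friday, so the first Sunday is October 3.
1 April 2022 is a Friday, so the first Sunday is April 3 and the third is April 17.
January 17, 2022 falls between 3 October 2021 and 17 April 2022, so daylight saving is in effect and Velast is at UTC+03:00.
00:18 Velast − 3h = 21:18 UTC (rolling into the previous day, 16 January 2022).
1 February 2022 is a Tuesday, so the first Saturday is February 5.
1 November 2022 is a Tuesday, so Mondays fall on 7, 14, 21, 28; the last is November 28.
At the standard offset (UTC−10:00), 21:18 UTC − 10h = 11:18 Halos standard time.
Daylight saving runs 5 February – 28 November; the standard-time date in Halos, January 16, 2022, is outside that window, so Halos is on standard time at UTC−10:00.
21:18 UTC − 10h = 11:18 Halos.

11:18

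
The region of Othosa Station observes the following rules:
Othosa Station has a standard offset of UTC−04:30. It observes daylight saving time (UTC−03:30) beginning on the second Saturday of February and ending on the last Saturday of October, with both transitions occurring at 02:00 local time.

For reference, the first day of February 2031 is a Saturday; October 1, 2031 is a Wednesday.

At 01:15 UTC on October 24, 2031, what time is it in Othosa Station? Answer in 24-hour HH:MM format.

1 February 2031 is a Saturday, so the first Saturday is February 1 and the second is February 8.
1 October 2031 is a Wednesday, so Saturdays fall on 4, 11, 18, 25; the last is October 25.
At the standard offset (UTC−04:30), 01:15 UTC − 4h30m = 20:45 Othosa Station standard time (rolling into the previous day, 23 October 2031).
The standard-time date in Othosa Station, October 23, 2031, lies within the daylight-saving period (8 February – 25 October), so Othosa Station is on daylight time, UTC−03:30.
01:15 UTC − 3h30m = 21:45 local (rolling into the previous day, 23 October 2031).

21:45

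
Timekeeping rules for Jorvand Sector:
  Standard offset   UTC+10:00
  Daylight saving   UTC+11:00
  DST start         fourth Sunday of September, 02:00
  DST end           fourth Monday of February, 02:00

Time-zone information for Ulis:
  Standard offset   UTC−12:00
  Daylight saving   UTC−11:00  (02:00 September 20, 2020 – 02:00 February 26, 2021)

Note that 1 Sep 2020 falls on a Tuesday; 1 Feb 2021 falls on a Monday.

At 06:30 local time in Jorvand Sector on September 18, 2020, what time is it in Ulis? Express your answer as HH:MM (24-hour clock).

1 September 2020 is a Tuesday, so the first Sunday is September 6 and the fourth is September 27.
1 February 2021 is a Monday, so the first Monday is February 1 and the fourth is February 22.
Daylight saving runs 27 September 2020 – 22 February 2021; September 18, 2020 is outside that window, so Jorvand Sector is on standard time at UTC+10:00.
06:30 Jorvand Sector − 10h = 20:30 UTC (rolling into the previous day, 17 September 2020).
At the standard offset (UTC−12:00), 20:30 UTC − 12h = 08:30 Ulis standard time.
The standard-time date in Ulis, September 17, 2020, is outside the daylight-saving period (20 September 2020 – 26 February 2021), so Ulis is on standard time, UTC−12:00.
20:30 UTC − 12h = 08:30 Ulis.

08:30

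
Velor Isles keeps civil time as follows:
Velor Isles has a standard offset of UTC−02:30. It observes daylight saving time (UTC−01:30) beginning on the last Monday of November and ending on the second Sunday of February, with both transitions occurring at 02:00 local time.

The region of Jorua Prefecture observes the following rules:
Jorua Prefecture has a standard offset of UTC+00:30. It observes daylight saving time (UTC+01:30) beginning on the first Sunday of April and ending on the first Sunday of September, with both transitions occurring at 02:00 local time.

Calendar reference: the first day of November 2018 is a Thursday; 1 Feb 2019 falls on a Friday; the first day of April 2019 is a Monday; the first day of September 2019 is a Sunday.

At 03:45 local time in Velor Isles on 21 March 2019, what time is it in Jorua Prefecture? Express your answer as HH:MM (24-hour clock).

06:45

1 November 2018 is a Thursday, so Mondays fall on 5, 12, 19, 26; the last is November 26.
1 February 2019 is a Friday, so the first Sunday is February 3 and the second is February 10.
21 March 2019 does not fall between 26 November 2018 and 10 February 2019, so daylight saving is not in effect and Velor Isles is at UTC−02:30.
03:45 Velor Isles + 2h30m = 06:15 UTC.
1 April 2019 is a Monday, so the first Sunday is April 7.
1 September 2019 is a Sunday, so the first Sunday is September 1.
At the standard offset (UTC+00:30), 06:15 UTC + 0h30m = 06:45 Jorua Prefecture standard time.
The standard-time date in Jorua Prefecture, 21 March 2019, does not fall between 7 April and 1 September, so daylight saving is not in effect and Jorua Prefecture is at UTC+00:30.
06:15 UTC + 0h30m = 06:45 Jorua Prefecture.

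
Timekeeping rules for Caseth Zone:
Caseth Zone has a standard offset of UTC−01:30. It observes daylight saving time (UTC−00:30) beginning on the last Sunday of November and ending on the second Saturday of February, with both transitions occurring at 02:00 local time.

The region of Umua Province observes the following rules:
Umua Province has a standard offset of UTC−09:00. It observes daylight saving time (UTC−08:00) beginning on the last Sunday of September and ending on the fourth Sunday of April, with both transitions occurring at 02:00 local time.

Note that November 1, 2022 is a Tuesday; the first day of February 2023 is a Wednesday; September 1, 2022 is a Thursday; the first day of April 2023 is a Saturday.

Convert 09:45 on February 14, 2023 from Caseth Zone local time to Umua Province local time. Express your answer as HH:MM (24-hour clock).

1 November 2022 is a Tuesday, so Sundays fall on 6, 13, 20, 27; the last is November 27.
1 February 2023 is a Wednesday, so the first Saturday is February 4 and the second is February 11.
Daylight saving runs 27 November 2022 – 11 February 2023; February 14, 2023 is outside that window, so Caseth Zone is on standard time at UTC−01:30.
09:45 Caseth Zone + 1h30m = 11:15 UTC.
1 September 2022 is a Thursday, so Sundays fall on 4, 11, 18, 25; the last is September 25.
1 April 2023 is a Saturday, so the first Sunday is April 2 and the fourth is April 23.
At the standard offset (UTC−09:00), 11:15 UTC − 9h = 02:15 Umua Province standard time.
The standard-time date in Umua Province, February 14, 2023, falls between 25 September 2022 and 23 April 2023, so daylight saving is in effect and Umua Province is at UTC−08:00.
11:15 UTC − 8h = 03:15 Umua Province.

03:15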